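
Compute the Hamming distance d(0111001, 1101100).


Count differing positions: ^ . ^ . ^ . ^ = 4 differences

4


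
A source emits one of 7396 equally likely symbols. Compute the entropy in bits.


H = log2(n) = log2(7396) = 12.8525

12.8525 bits


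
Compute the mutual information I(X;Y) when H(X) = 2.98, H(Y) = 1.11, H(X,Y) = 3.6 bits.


I(X;Y) = H(X) + H(Y) - H(X,Y) = 2.98 + 1.11 - 3.6 = 0.49

0.49 bits


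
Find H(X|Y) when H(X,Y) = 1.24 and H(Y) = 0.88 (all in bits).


H(X|Y) = H(X,Y) - H(Y) = 1.24 - 0.88 = 0.36

0.36 bits


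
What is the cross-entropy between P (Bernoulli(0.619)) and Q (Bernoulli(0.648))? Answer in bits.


H(P,Q) = -p*log2(q) - (1-p)*log2(1-q). -0.619*log2(0.648) = 0.387453; -0.381*log2(0.352) = 0.573920. H(P,Q) = 0.387453 + 0.573920 = 0.9614

0.9614 bits


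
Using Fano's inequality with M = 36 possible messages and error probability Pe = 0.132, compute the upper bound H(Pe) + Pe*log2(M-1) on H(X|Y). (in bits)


H(Pe) = -Pe*log2(Pe) - (1-Pe)*log2(1-Pe) = -0.132*log2(0.132) - 0.868*log2(0.868) = 0.385624 + 0.177274 = 0.5629. Pe*log2(M-1) = 0.132*log2(35) = 0.677065. Bound = H(Pe) + Pe*log2(M-1) = 0.385624 + 0.177274 + 0.677065 = 1.24

1.24 bits


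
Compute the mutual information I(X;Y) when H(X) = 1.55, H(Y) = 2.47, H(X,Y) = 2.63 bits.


I(X;Y) = H(X) + H(Y) - H(X,Y) = 1.55 + 2.47 - 2.63 = 1.39

1.39 bits


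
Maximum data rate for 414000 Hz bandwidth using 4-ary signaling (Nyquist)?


Rate = 2 * B * log2(M) = 2 * 414000 * 2.0 = 1656000.0

1656000.0 bps


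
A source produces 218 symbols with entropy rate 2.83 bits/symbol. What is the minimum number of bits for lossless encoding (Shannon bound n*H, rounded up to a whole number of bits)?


Minimum bits >= n * H = 218 * 2.83 = 616.94, rounded up to a whole number of bits = 617

617 bits


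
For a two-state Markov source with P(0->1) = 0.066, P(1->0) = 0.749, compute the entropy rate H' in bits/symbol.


Stationary distribution: pi_0 = p10/(p01+p10) = 0.919, pi_1 = 0.081. Entropy rate H' = pi_0*H(p01) + pi_1*H(p10) = 0.919*0.3508 + 0.081*0.8129 = 0.3882

0.3882 bits/symbol


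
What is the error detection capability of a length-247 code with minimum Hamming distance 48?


Detection capability = d_min - 1 = 48 - 1 = 47

47 errors


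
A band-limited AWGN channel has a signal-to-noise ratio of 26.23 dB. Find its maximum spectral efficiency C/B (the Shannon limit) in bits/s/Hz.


SNR_linear = 10^(26.23/10) = 419.759; C/B = log2(1 + SNR_linear) = log2(1 + 419.759) = 8.7169

8.7169 bits/s/Hz


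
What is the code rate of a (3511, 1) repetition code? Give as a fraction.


Rate = k/n = 1/3511

1/3511


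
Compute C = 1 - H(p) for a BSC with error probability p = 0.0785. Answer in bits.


H(p) = -p*log2(p) - (1-p)*log2(1-p) = -0.0785*log2(0.0785) - 0.9215*log2(0.9215) = 0.288186 + 0.108685 = 0.3969. C = 1 - H(p) = 1 - 0.3969 = 0.6031

0.6031 bits


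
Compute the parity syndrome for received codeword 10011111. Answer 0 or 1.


Syndrome = XOR of all bits = 1 XOR 0 XOR 0 XOR 1 XOR 1 XOR 1 XOR 1 XOR 1 = 0

0


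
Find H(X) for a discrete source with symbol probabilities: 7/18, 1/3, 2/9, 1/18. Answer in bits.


H = -sum(p_i * log2(p_i)). Terms: -(7/18)*log2(7/18) = 0.529888; -(1/3)*log2(1/3) = 0.528321; -(2/9)*log2(2/9) = 0.482206; -(1/18)*log2(1/18) = 0.231663. H = 0.529888 + 0.528321 + 0.482206 + 0.231663 = 1.7721

1.7721 bits


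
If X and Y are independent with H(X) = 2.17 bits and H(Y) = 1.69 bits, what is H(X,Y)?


For independent variables, H(X,Y) = H(X) + H(Y) = 2.17 + 1.69 = 3.86

3.86 bits


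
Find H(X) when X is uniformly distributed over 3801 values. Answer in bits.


H = log2(n) = log2(3801) = 11.8922

11.8922 bits


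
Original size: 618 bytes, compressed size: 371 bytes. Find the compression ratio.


Ratio = original / compressed = 618 / 371 = 1.6658

1.6658


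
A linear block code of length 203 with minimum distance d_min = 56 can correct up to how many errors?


Correction capability = floor((d-1)/2) = floor((56-1)/2) = 27

27 errors


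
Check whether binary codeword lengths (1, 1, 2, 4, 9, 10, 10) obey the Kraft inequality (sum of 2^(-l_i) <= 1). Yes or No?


Kraft sum = sum(2^(-l_i)) = 1.3164, need <= 1. Result: violated (a binary prefix-free code with these lengths cannot exist)

No


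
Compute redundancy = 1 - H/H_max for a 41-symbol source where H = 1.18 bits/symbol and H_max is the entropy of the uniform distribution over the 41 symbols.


H_max = log2(K) = log2(41) = 5.3576 bits/symbol. Redundancy = 1 - H/H_max = 1 - 1.18/5.3576 = 1 - 0.2202 = 0.7798

0.7798


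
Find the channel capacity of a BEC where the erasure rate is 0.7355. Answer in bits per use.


C = 1 - epsilon = 1 - 0.7355 = 0.2645

0.2645 bits


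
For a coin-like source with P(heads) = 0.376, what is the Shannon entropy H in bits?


H = -p*log2(p) - (1-p)*log2(1-p). -0.376*log2(0.376) = 0.530609; -0.624*log2(0.624) = 0.424558. H = 0.530609 + 0.424558 = 0.9552

0.9552 bits


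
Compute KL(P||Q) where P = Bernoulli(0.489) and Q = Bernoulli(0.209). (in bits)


KL = p*log2(p/q) + (1-p)*log2((1-p)/(1-q)) = 0.489*log2(0.489/0.209) + 0.511*log2(0.511/0.791) = 0.2776

0.2776 bits


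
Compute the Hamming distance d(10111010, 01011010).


Count differing positions: ^ ^ ^ . . . . . = 3 differences

3


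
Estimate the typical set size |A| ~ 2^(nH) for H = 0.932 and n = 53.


log2|A_typical| = nH = 53 * 0.932 = 49.396, so |A_typical| ~ 2^49.396 = 7.408e+14

7.408e+14


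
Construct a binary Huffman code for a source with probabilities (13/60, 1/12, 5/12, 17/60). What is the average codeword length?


Huffman construction (repeatedly merge the two least-probable nodes; each merge adds 1 bit to every symbol beneath it): 1/12 + 13/60 = 3/10; 17/60 + 3/10 = 7/12; 5/12 + 7/12 = 1. Resulting codeword lengths (in the order the probabilities were given): (3, 3, 1, 2). L_avg = sum(p_i * l_i) = 13/60*3 + 1/12*3 + 5/12*1 + 17/60*2 = 113/60 = 1.8833

1.8833 bits


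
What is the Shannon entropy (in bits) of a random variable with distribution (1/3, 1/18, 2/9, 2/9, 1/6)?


H = -sum(p_i * log2(p_i)). Terms: -(1/3)*log2(1/3) = 0.528321; -(1/18)*log2(1/18) = 0.231663; -(2/9)*log2(2/9) = 0.482206; -(2/9)*log2(2/9) = 0.482206; -(1/6)*log2(1/6) = 0.430827. H = 0.528321 + 0.231663 + 0.482206 + 0.482206 + 0.430827 = 2.1552

2.1552 bits


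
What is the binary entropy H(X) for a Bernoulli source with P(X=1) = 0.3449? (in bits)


H = -p*log2(p) - (1-p)*log2(1-p). -0.3449*log2(0.3449) = 0.529680; -0.6551*log2(0.6551) = 0.399751. H = 0.529680 + 0.399751 = 0.9294

0.9294 bits


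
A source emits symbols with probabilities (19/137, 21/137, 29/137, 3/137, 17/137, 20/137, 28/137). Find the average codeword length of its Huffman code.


Huffman construction (repeatedly merge the two least-probable nodes; each merge adds 1 bit to every symbol beneath it): 3/137 + 17/137 = 20/137; 19/137 + 20/137 = 39/137; 20/137 + 21/137 = 41/137; 28/137 + 29/137 = 57/137; 39/137 + 41/137 = 80/137; 57/137 + 80/137 = 1. Resulting codeword lengths (in the order the probabilities were given): (3, 3, 2, 4, 4, 3, 2). L_avg = sum(p_i * l_i) = 19/137*3 + 21/137*3 + 29/137*2 + 3/137*4 + 17/137*4 + 20/137*3 + 28/137*2 = 374/137 = 2.7299

2.7299 bits


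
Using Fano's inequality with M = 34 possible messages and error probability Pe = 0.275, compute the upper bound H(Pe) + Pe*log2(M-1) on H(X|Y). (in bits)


H(Pe) = -Pe*log2(Pe) - (1-Pe)*log2(1-Pe) = -0.275*log2(0.275) - 0.725*log2(0.725) = 0.512187 + 0.336362 = 0.8485. Pe*log2(M-1) = 0.275*log2(33) = 1.387208. Bound = H(Pe) + Pe*log2(M-1) = 0.512187 + 0.336362 + 1.387208 = 2.2358

2.2358 bits


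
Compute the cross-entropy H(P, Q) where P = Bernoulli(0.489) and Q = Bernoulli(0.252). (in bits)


H(P,Q) = -p*log2(q) - (1-p)*log2(1-q). -0.489*log2(0.252) = 0.972379; -0.511*log2(0.748) = 0.214053. H(P,Q) = 0.972379 + 0.214053 = 1.1864

1.1864 bits


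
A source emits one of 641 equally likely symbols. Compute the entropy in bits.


H = log2(n) = log2(641) = 9.3242

9.3242 bits


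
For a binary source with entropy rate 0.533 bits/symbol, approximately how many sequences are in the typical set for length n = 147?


log2|A_typical| = nH = 147 * 0.533 = 78.351, so |A_typical| ~ 2^78.351 = 3.855e+23

3.855e+23


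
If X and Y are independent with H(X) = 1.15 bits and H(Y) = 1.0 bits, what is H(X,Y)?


For independent variables, H(X,Y) = H(X) + H(Y) = 1.15 + 1.0 = 2.15

2.15 bits


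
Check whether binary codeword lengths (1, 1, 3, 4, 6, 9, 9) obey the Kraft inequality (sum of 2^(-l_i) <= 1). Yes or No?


Kraft sum = sum(2^(-l_i)) = 1.207, need <= 1. Result: violated (a binary prefix-free code with these lengths cannot exist)

No


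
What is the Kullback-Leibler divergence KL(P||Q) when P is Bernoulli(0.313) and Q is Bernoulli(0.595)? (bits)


KL = p*log2(p/q) + (1-p)*log2((1-p)/(1-q)) = 0.313*log2(0.313/0.595) + 0.687*log2(0.687/0.405) = 0.2337

0.2337 bits


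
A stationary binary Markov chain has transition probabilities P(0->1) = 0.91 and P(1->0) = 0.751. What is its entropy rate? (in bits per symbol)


Stationary distribution: pi_0 = p10/(p01+p10) = 0.4521, pi_1 = 0.5479. Entropy rate H' = pi_0*H(p01) + pi_1*H(p10) = 0.4521*0.4365 + 0.5479*0.8097 = 0.6409

0.6409 bits/symbol


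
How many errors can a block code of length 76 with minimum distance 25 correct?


Correction capability = floor((d-1)/2) = floor((25-1)/2) = 12

12 errors


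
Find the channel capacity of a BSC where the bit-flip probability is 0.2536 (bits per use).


H(p) = -p*log2(p) - (1-p)*log2(1-p) = -0.2536*log2(0.2536) - 0.7464*log2(0.7464) = 0.501969 + 0.314965 = 0.8169. C = 1 - H(p) = 1 - 0.8169 = 0.1831

0.1831 bits


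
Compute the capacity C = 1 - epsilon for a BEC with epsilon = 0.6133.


C = 1 - epsilon = 1 - 0.6133 = 0.3867

0.3867 bits


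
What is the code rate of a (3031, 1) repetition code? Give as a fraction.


Rate = k/n = 1/3031

1/3031


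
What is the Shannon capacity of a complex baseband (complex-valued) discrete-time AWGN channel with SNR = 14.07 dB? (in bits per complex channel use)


SNR_linear = 10^(14.07/10) = 25.527; C = log2(1 + SNR_linear) = log2(1 + 25.527) = 4.7294

4.7294 bits/channel use


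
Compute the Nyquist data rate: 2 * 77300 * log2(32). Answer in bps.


Rate = 2 * B * log2(M) = 2 * 77300 * 5.0 = 773000.0

773000.0 bps


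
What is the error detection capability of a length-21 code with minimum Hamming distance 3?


Detection capability = d_min - 1 = 3 - 1 = 2

2 errors


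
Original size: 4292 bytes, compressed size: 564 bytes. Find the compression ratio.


Ratio = original / compressed = 4292 / 564 = 7.6099

7.6099


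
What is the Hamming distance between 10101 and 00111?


Count differing positions: ^ . . ^ . = 2 differences

2


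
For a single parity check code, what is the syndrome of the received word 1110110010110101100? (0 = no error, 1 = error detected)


Syndrome = XOR of all bits = 1 XOR 1 XOR 1 XOR 0 XOR 1 XOR 1 XOR 0 XOR 0 XOR 1 XOR 0 XOR 1 XOR 1 XOR 0 XOR 1 XOR 0 XOR 1 XOR 1 XOR 0 XOR 0 = 1

1


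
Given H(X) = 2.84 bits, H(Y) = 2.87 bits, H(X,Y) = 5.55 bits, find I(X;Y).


I(X;Y) = H(X) + H(Y) - H(X,Y) = 2.84 + 2.87 - 5.55 = 0.16

0.16 bits


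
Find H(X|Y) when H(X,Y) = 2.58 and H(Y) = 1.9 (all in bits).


H(X|Y) = H(X,Y) - H(Y) = 2.58 - 1.9 = 0.68

0.68 bits


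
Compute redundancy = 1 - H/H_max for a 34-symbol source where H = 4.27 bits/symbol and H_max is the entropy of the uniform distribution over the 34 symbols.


H_max = log2(K) = log2(34) = 5.0875 bits/symbol. Redundancy = 1 - H/H_max = 1 - 4.27/5.0875 = 1 - 0.8393 = 0.1607

0.1607


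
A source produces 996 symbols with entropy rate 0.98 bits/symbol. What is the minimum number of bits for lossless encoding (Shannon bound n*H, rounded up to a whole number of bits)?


Minimum bits >= n * H = 996 * 0.98 = 976.08, rounded up to a whole number of bits = 977

977 bits


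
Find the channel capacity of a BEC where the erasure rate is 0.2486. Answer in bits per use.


C = 1 - epsilon = 1 - 0.2486 = 0.7514

0.7514 bits


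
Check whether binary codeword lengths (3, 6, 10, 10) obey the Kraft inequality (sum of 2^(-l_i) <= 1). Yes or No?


Kraft sum = sum(2^(-l_i)) = 0.1426, need <= 1. Result: satisfied (a binary prefix-free code with these lengths exists)

Yes


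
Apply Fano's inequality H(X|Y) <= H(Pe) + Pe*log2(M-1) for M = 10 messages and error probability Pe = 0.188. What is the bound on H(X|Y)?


H(Pe) = -Pe*log2(Pe) - (1-Pe)*log2(1-Pe) = -0.188*log2(0.188) - 0.812*log2(0.812) = 0.453305 + 0.243964 = 0.6973. Pe*log2(M-1) = 0.188*log2(9) = 0.595946. Bound = H(Pe) + Pe*log2(M-1) = 0.453305 + 0.243964 + 0.595946 = 1.2932

1.2932 bits


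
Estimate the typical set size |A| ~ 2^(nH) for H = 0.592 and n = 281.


log2|A_typical| = nH = 281 * 0.592 = 166.352, so |A_typical| ~ 2^166.352 = 1.194e+50

1.194e+50


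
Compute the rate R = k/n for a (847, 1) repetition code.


Rate = k/n = 1/847

1/847


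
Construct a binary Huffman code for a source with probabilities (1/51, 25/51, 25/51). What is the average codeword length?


Huffman construction (repeatedly merge the two least-probable nodes; each merge adds 1 bit to every symbol beneath it): 1/51 + 25/51 = 26/51; 25/51 + 26/51 = 1. Resulting codeword lengths (in the order the probabilities were given): (2, 2, 1). L_avg = sum(p_i * l_i) = 1/51*2 + 25/51*2 + 25/51*1 = 77/51 = 1.5098

1.5098 bits


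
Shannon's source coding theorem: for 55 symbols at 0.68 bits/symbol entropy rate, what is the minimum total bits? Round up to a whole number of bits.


Minimum bits >= n * H = 55 * 0.68 = 37.4, rounded up to a whole number of bits = 38

38 bits


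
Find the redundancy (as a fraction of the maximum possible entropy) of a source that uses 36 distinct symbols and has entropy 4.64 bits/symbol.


H_max = log2(K) = log2(36) = 5.1699 bits/symbol. Redundancy = 1 - H/H_max = 1 - 4.64/5.1699 = 1 - 0.8975 = 0.1025

0.1025


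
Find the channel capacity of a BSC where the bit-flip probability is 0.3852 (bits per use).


H(p) = -p*log2(p) - (1-p)*log2(1-p) = -0.3852*log2(0.3852) - 0.6148*log2(0.6148) = 0.530159 + 0.431473 = 0.9616. C = 1 - H(p) = 1 - 0.9616 = 0.0384

0.0384 bits


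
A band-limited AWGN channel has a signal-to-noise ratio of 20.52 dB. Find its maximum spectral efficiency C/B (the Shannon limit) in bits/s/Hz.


SNR_linear = 10^(20.52/10) = 112.7197; C/B = log2(1 + SNR_linear) = log2(1 + 112.7197) = 6.8293

6.8293 bits/s/Hz


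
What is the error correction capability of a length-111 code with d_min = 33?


Correction capability = floor((d-1)/2) = floor((33-1)/2) = 16

16 errors


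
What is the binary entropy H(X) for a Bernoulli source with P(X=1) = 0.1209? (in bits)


H = -p*log2(p) - (1-p)*log2(1-p). -0.1209*log2(0.1209) = 0.368517; -0.8791*log2(0.8791) = 0.163425. H = 0.368517 + 0.163425 = 0.5319

0.5319 bits


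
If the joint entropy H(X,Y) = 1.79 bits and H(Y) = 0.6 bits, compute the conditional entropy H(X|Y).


H(X|Y) = H(X,Y) - H(Y) = 1.79 - 0.6 = 1.19

1.19 bits


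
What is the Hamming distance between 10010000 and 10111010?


Count differing positions: . . ^ . ^ . ^ . = 3 differences

3


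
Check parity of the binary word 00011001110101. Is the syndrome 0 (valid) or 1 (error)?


Syndrome = XOR of all bits = 0 XOR 0 XOR 0 XOR 1 XOR 1 XOR 0 XOR 0 XOR 1 XOR 1 XOR 1 XOR 0 XOR 1 XOR 0 XOR 1 = 1

1


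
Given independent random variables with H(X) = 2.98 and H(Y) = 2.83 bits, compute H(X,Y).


For independent variables, H(X,Y) = H(X) + H(Y) = 2.98 + 2.83 = 5.81

5.81 bits


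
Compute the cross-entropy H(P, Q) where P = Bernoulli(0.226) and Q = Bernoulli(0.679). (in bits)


H(P,Q) = -p*log2(q) - (1-p)*log2(1-q). -0.226*log2(0.679) = 0.126225; -0.774*log2(0.321) = 1.268861. H(P,Q) = 0.126225 + 1.268861 = 1.3951

1.3951 bits


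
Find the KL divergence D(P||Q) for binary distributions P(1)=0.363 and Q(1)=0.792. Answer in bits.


KL = p*log2(p/q) + (1-p)*log2((1-p)/(1-q)) = 0.363*log2(0.363/0.792) + 0.637*log2(0.637/0.208) = 0.62

0.62 bits


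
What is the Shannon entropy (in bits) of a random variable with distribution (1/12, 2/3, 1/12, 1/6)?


H = -sum(p_i * log2(p_i)). Terms: -(1/12)*log2(1/12) = 0.298747; -(2/3)*log2(2/3) = 0.389975; -(1/12)*log2(1/12) = 0.298747; -(1/6)*log2(1/6) = 0.430827. H = 0.298747 + 0.389975 + 0.298747 + 0.430827 = 1.4183

1.4183 bits


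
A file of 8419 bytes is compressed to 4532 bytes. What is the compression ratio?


Ratio = original / compressed = 8419 / 4532 = 1.8577

1.8577


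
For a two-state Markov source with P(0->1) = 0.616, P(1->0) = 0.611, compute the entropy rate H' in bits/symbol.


Stationary distribution: pi_0 = p10/(p01+p10) = 0.498, pi_1 = 0.502. Entropy rate H' = pi_0*H(p01) + pi_1*H(p10) = 0.498*0.9608 + 0.502*0.9642 = 0.9625

0.9625 bits/symbol


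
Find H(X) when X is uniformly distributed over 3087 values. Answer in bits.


H = log2(n) = log2(3087) = 11.592

11.592 bits


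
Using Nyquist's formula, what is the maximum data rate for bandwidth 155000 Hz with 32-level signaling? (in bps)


Rate = 2 * B * log2(M) = 2 * 155000 * 5.0 = 1550000.0

1550000.0 bps


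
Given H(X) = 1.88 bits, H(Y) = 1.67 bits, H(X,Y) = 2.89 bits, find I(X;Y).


I(X;Y) = H(X) + H(Y) - H(X,Y) = 1.88 + 1.67 - 2.89 = 0.66

0.66 bits


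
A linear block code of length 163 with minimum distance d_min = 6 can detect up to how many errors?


Detection capability = d_min - 1 = 6 - 1 = 5

5 errors


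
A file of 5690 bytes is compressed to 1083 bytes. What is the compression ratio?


Ratio = original / compressed = 5690 / 1083 = 5.2539

5.2539


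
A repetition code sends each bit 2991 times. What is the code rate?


Rate = k/n = 1/2991

1/2991


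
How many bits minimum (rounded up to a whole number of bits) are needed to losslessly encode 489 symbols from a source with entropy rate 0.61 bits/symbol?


Minimum bits >= n * H = 489 * 0.61 = 298.29, rounded up to a whole number of bits = 299

299 bits


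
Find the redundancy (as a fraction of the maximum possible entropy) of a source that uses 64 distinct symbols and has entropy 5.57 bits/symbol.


H_max = log2(K) = log2(64) = 6.0 bits/symbol. Redundancy = 1 - H/H_max = 1 - 5.57/6.0 = 1 - 0.9283 = 0.0717

0.0717


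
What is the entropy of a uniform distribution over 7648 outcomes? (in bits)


H = log2(n) = log2(7648) = 12.9009

12.9009 bits


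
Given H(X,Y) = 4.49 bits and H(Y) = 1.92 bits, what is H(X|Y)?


H(X|Y) = H(X,Y) - H(Y) = 4.49 - 1.92 = 2.57

2.57 bits


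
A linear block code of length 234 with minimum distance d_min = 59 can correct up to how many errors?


Correction capability = floor((d-1)/2) = floor((59-1)/2) = 29

29 errors


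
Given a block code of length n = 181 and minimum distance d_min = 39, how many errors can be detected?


Detection capability = d_min - 1 = 39 - 1 = 38

38 errors


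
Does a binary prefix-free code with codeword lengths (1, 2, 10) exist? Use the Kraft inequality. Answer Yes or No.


Kraft sum = sum(2^(-l_i)) = 0.751, need <= 1. Result: satisfied (a binary prefix-free code with these lengths exists)

Yes


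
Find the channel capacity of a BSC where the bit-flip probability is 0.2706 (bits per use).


H(p) = -p*log2(p) - (1-p)*log2(1-p) = -0.2706*log2(0.2706) - 0.7294*log2(0.7294) = 0.510288 + 0.332036 = 0.8423. C = 1 - H(p) = 1 - 0.8423 = 0.1577

0.1577 bits


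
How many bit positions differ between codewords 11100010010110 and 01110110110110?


Count differing positions: ^ . . ^ . ^ . . ^ . . . . . = 4 differences

4


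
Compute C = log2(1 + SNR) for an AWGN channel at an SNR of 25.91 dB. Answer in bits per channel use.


SNR_linear = 10^(25.91/10) = 389.942; C = log2(1 + SNR_linear) = log2(1 + 389.942) = 8.6108

8.6108 bits/channel use


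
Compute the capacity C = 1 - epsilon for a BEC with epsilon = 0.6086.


C = 1 - epsilon = 1 - 0.6086 = 0.3914

0.3914 bits


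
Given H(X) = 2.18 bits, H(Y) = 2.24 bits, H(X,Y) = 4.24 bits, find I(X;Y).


I(X;Y) = H(X) + H(Y) - H(X,Y) = 2.18 + 2.24 - 4.24 = 0.18

0.18 bits


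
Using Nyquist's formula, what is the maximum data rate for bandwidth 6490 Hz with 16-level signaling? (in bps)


Rate = 2 * B * log2(M) = 2 * 6490 * 4.0 = 51920.0

51920.0 bps


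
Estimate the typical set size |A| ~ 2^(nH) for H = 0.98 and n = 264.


log2|A_typical| = nH = 264 * 0.98 = 258.72, so |A_typical| ~ 2^258.72 = 7.629e+77

7.629e+77


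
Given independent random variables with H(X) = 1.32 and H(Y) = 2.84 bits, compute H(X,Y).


For independent variables, H(X,Y) = H(X) + H(Y) = 1.32 + 2.84 = 4.16

4.16 bits


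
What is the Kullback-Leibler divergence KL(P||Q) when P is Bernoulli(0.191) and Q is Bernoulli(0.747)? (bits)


KL = p*log2(p/q) + (1-p)*log2((1-p)/(1-q)) = 0.191*log2(0.191/0.747) + 0.809*log2(0.809/0.253) = 0.9809

0.9809 bits


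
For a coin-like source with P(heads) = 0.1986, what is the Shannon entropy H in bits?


H = -p*log2(p) - (1-p)*log2(1-p). -0.1986*log2(0.1986) = 0.463148; -0.8014*log2(0.8014) = 0.255972. H = 0.463148 + 0.255972 = 0.7191

0.7191 bits


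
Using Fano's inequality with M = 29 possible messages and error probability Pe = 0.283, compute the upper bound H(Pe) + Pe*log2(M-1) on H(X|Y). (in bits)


H(Pe) = -Pe*log2(Pe) - (1-Pe)*log2(1-Pe) = -0.283*log2(0.283) - 0.717*log2(0.717) = 0.515379 + 0.344128 = 0.8595. Pe*log2(M-1) = 0.283*log2(28) = 1.360481. Bound = H(Pe) + Pe*log2(M-1) = 0.515379 + 0.344128 + 1.360481 = 2.22

2.22 bits


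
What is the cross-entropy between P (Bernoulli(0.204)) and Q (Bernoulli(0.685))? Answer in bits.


H(P,Q) = -p*log2(q) - (1-p)*log2(1-q). -0.204*log2(0.685) = 0.111348; -0.796*log2(0.315) = 1.326595. H(P,Q) = 0.111348 + 1.326595 = 1.4379

1.4379 bits


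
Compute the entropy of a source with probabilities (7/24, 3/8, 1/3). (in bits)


H = -sum(p_i * log2(p_i)). Terms: -(7/24)*log2(7/24) = 0.518469; -(3/8)*log2(3/8) = 0.530639; -(1/3)*log2(1/3) = 0.528321. H = 0.518469 + 0.530639 + 0.528321 = 1.5774

1.5774 bits


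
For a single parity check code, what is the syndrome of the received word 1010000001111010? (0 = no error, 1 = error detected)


Syndrome = XOR of all bits = 1 XOR 0 XOR 1 XOR 0 XOR 0 XOR 0 XOR 0 XOR 0 XOR 0 XOR 1 XOR 1 XOR 1 XOR 1 XOR 0 XOR 1 XOR 0 = 1

1


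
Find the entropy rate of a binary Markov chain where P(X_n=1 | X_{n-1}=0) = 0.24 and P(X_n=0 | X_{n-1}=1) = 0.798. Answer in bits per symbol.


Stationary distribution: pi_0 = p10/(p01+p10) = 0.7688, pi_1 = 0.2312. Entropy rate H' = pi_0*H(p01) + pi_1*H(p10) = 0.7688*0.795 + 0.2312*0.7259 = 0.7791

0.7791 bits/symbol


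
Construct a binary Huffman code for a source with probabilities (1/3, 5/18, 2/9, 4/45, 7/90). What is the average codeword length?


Huffman construction (repeatedly merge the two least-probable nodes; each merge adds 1 bit to every symbol beneath it): 7/90 + 4/45 = 1/6; 1/6 + 2/9 = 7/18; 5/18 + 1/3 = 11/18; 7/18 + 11/18 = 1. Resulting codeword lengths (in the order the probabilities were given): (2, 2, 2, 3, 3). L_avg = sum(p_i * l_i) = 1/3*2 + 5/18*2 + 2/9*2 + 4/45*3 + 7/90*3 = 13/6 = 2.1667

2.1667 bits


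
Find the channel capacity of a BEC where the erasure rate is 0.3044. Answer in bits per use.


C = 1 - epsilon = 1 - 0.3044 = 0.6956

0.6956 bits


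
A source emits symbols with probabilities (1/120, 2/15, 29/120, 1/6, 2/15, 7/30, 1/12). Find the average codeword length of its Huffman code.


Huffman construction (repeatedly merge the two least-probable nodes; each merge adds 1 bit to every symbol beneath it): 1/120 + 1/12 = 11/120; 11/120 + 2/15 = 9/40; 2/15 + 1/6 = 3/10; 9/40 + 7/30 = 11/24; 29/120 + 3/10 = 13/24; 11/24 + 13/24 = 1. Resulting codeword lengths (in the order the probabilities were given): (4, 3, 2, 3, 3, 2, 4). L_avg = sum(p_i * l_i) = 1/120*4 + 2/15*3 + 29/120*2 + 1/6*3 + 2/15*3 + 7/30*2 + 1/12*4 = 157/60 = 2.6167

2.6167 bits


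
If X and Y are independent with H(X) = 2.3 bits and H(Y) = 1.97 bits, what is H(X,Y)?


For independent variables, H(X,Y) = H(X) + H(Y) = 2.3 + 1.97 = 4.27

4.27 bits


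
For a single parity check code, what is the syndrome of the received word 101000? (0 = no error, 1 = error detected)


Syndrome = XOR of all bits = 1 XOR 0 XOR 1 XOR 0 XOR 0 XOR 0 = 0

0


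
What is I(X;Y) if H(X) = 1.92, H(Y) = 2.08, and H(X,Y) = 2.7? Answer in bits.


I(X;Y) = H(X) + H(Y) - H(X,Y) = 1.92 + 2.08 - 2.7 = 1.3

1.3 bits


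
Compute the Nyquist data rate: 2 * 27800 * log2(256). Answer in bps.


Rate = 2 * B * log2(M) = 2 * 27800 * 8.0 = 444800.0

444800.0 bps


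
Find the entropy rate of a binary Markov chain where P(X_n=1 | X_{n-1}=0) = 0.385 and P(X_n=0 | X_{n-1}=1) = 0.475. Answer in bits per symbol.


Stationary distribution: pi_0 = p10/(p01+p10) = 0.5523, pi_1 = 0.4477. Entropy rate H' = pi_0*H(p01) + pi_1*H(p10) = 0.5523*0.9615 + 0.4477*0.9982 = 0.9779

0.9779 bits/symbol


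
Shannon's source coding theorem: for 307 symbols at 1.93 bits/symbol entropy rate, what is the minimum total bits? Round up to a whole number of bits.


Minimum bits >= n * H = 307 * 1.93 = 592.51, rounded up to a whole number of bits = 593

593 bits


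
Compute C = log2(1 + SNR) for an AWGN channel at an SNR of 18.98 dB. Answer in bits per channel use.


SNR_linear = 10^(18.98/10) = 79.0679; C = log2(1 + SNR_linear) = log2(1 + 79.0679) = 6.3232

6.3232 bits/channel use


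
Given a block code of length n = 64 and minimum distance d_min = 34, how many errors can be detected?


Detection capability = d_min - 1 = 34 - 1 = 33

33 errors


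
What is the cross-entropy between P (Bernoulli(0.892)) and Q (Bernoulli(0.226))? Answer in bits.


H(P,Q) = -p*log2(q) - (1-p)*log2(1-q). -0.892*log2(0.226) = 1.913880; -0.108*log2(0.774) = 0.039916. H(P,Q) = 1.913880 + 0.039916 = 1.9538

1.9538 bits


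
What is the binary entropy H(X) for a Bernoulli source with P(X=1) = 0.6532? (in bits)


H = -p*log2(p) - (1-p)*log2(1-p). -0.6532*log2(0.6532) = 0.401328; -0.3468*log2(0.3468) = 0.529849. H = 0.401328 + 0.529849 = 0.9312

0.9312 bits


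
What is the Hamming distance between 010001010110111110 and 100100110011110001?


Count differing positions: ^ ^ . ^ . ^ ^ . . ^ . ^ . . ^ ^ ^ ^ = 11 differences

11


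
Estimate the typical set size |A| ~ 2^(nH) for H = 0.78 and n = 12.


log2|A_typical| = nH = 12 * 0.78 = 9.36, so |A_typical| ~ 2^9.36 = 6.571e+02

6.571e+02


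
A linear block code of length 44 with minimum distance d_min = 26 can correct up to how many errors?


Correction capability = floor((d-1)/2) = floor((26-1)/2) = 12

12 errors


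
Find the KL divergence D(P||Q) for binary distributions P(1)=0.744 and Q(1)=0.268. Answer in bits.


KL = p*log2(p/q) + (1-p)*log2((1-p)/(1-q)) = 0.744*log2(0.744/0.268) + 0.256*log2(0.256/0.732) = 0.7079

0.7079 bits


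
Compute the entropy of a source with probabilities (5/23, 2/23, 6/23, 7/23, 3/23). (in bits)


H = -sum(p_i * log2(p_i)). Terms: -(5/23)*log2(5/23) = 0.478616; -(2/23)*log2(2/23) = 0.306397; -(6/23)*log2(6/23) = 0.505722; -(7/23)*log2(7/23) = 0.522324; -(3/23)*log2(3/23) = 0.383296. H = 0.478616 + 0.306397 + 0.505722 + 0.522324 + 0.383296 = 2.1964

2.1964 bits


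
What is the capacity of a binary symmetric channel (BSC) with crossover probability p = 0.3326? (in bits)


H(p) = -p*log2(p) - (1-p)*log2(1-p) = -0.3326*log2(0.3326) - 0.6674*log2(0.6674) = 0.528215 + 0.389345 = 0.9176. C = 1 - H(p) = 1 - 0.9176 = 0.0824

0.0824 bits


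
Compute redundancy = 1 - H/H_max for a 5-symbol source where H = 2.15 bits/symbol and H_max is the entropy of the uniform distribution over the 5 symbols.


H_max = log2(K) = log2(5) = 2.3219 bits/symbol. Redundancy = 1 - H/H_max = 1 - 2.15/2.3219 = 1 - 0.926 = 0.074

0.074


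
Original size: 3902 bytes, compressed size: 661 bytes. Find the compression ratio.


Ratio = original / compressed = 3902 / 661 = 5.9032

5.9032


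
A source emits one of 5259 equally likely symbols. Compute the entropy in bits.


H = log2(n) = log2(5259) = 12.3606

12.3606 bits


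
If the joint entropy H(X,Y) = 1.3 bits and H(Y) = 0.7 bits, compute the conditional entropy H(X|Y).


H(X|Y) = H(X,Y) - H(Y) = 1.3 - 0.7 = 0.6

0.6 bits


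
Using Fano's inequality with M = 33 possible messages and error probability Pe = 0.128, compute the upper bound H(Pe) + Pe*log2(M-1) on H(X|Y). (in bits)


H(Pe) = -Pe*log2(Pe) - (1-Pe)*log2(1-Pe) = -0.128*log2(0.128) - 0.872*log2(0.872) = 0.379620 + 0.172307 = 0.5519. Pe*log2(M-1) = 0.128*log2(32) = 0.640000. Bound = H(Pe) + Pe*log2(M-1) = 0.379620 + 0.172307 + 0.640000 = 1.1919

1.1919 bits


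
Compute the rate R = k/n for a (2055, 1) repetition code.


Rate = k/n = 1/2055

1/2055


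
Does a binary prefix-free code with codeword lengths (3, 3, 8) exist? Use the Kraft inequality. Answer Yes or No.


Kraft sum = sum(2^(-l_i)) = 0.2539, need <= 1. Result: satisfied (a binary prefix-free code with these lengths exists)

Yes


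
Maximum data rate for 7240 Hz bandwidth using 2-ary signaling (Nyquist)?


Rate = 2 * B * log2(M) = 2 * 7240 * 1.0 = 14480.0

14480.0 bps


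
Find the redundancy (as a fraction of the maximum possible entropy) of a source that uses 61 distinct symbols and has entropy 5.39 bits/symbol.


H_max = log2(K) = log2(61) = 5.9307 bits/symbol. Redundancy = 1 - H/H_max = 1 - 5.39/5.9307 = 1 - 0.9088 = 0.0912

0.0912


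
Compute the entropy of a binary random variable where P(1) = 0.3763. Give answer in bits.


H = -p*log2(p) - (1-p)*log2(1-p). -0.3763*log2(0.3763) = 0.530600; -0.6237*log2(0.6237) = 0.424787. H = 0.530600 + 0.424787 = 0.9554

0.9554 bits


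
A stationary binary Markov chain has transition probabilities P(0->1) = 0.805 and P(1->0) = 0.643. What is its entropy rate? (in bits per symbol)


Stationary distribution: pi_0 = p10/(p01+p10) = 0.4441, pi_1 = 0.5559. Entropy rate H' = pi_0*H(p01) + pi_1*H(p10) = 0.4441*0.7118 + 0.5559*0.9402 = 0.8388

0.8388 bits/symbol


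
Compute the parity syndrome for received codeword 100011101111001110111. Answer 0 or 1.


Syndrome = XOR of all bits = 1 XOR 0 XOR 0 XOR 0 XOR 1 XOR 1 XOR 1 XOR 0 XOR 1 XOR 1 XOR 1 XOR 1 XOR 0 XOR 0 XOR 1 XOR 1 XOR 1 XOR 0 XOR 1 XOR 1 XOR 1 = 0

0


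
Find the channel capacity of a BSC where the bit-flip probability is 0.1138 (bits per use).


H(p) = -p*log2(p) - (1-p)*log2(1-p) = -0.1138*log2(0.1138) - 0.8862*log2(0.8862) = 0.356812 + 0.154461 = 0.5113. C = 1 - H(p) = 1 - 0.5113 = 0.4887

0.4887 bits


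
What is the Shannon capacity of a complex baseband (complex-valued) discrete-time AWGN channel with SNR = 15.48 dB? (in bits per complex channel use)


SNR_linear = 10^(15.48/10) = 35.3183; C = log2(1 + SNR_linear) = log2(1 + 35.3183) = 5.1826

5.1826 bits/channel use


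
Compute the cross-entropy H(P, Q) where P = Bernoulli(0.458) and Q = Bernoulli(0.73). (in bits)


H(P,Q) = -p*log2(q) - (1-p)*log2(1-q). -0.458*log2(0.73) = 0.207946; -0.542*log2(0.27) = 1.023821. H(P,Q) = 0.207946 + 1.023821 = 1.2318

1.2318 bits


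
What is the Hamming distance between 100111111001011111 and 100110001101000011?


Count differing positions: . . . . . ^ ^ ^ . ^ . . . ^ ^ ^ . . = 7 differences

7


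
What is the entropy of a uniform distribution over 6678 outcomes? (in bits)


H = log2(n) = log2(6678) = 12.7052

12.7052 bits


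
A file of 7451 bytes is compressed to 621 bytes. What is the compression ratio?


Ratio = original / compressed = 7451 / 621 = 11.9984

11.9984


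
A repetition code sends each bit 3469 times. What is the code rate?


Rate = k/n = 1/3469

1/3469


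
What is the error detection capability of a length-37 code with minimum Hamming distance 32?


Detection capability = d_min - 1 = 32 - 1 = 31

31 errors


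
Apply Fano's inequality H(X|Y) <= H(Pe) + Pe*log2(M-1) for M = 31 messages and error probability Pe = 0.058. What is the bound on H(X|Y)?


H(Pe) = -Pe*log2(Pe) - (1-Pe)*log2(1-Pe) = -0.058*log2(0.058) - 0.942*log2(0.942) = 0.238253 + 0.081201 = 0.3195. Pe*log2(M-1) = 0.058*log2(30) = 0.284600. Bound = H(Pe) + Pe*log2(M-1) = 0.238253 + 0.081201 + 0.284600 = 0.6041

0.6041 bits


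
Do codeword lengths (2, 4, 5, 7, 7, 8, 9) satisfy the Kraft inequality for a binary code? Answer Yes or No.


Kraft sum = sum(2^(-l_i)) = 0.3652, need <= 1. Result: satisfied (a binary prefix-free code with these lengths exists)

Yes


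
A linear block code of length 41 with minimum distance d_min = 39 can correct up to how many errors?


Correction capability = floor((d-1)/2) = floor((39-1)/2) = 19

19 errors


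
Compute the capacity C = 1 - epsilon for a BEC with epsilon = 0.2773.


C = 1 - epsilon = 1 - 0.2773 = 0.7227

0.7227 bits


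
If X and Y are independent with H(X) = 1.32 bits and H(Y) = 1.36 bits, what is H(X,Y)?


For independent variables, H(X,Y) = H(X) + H(Y) = 1.32 + 1.36 = 2.68

2.68 bits


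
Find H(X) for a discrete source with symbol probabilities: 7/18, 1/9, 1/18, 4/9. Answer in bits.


H = -sum(p_i * log2(p_i)). Terms: -(7/18)*log2(7/18) = 0.529888; -(1/9)*log2(1/9) = 0.352214; -(1/18)*log2(1/18) = 0.231663; -(4/9)*log2(4/9) = 0.519967. H = 0.529888 + 0.352214 + 0.231663 + 0.519967 = 1.6337

1.6337 bits


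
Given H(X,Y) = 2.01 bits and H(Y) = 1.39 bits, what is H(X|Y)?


H(X|Y) = H(X,Y) - H(Y) = 2.01 - 1.39 = 0.62

0.62 bits


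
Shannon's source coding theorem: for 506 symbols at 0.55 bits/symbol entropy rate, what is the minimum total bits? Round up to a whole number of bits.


Minimum bits >= n * H = 506 * 0.55 = 278.3, rounded up to a whole number of bits = 279

279 bits


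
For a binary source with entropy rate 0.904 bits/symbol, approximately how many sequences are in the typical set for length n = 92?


log2|A_typical| = nH = 92 * 0.904 = 83.168, so |A_typical| ~ 2^83.168 = 1.087e+25

1.087e+25


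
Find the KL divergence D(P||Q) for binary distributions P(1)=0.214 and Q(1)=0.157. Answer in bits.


KL = p*log2(p/q) + (1-p)*log2((1-p)/(1-q)) = 0.214*log2(0.214/0.157) + 0.786*log2(0.786/0.843) = 0.0162

0.0162 bits


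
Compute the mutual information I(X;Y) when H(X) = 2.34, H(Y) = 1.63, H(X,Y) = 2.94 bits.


I(X;Y) = H(X) + H(Y) - H(X,Y) = 2.34 + 1.63 - 2.94 = 1.03

1.03 bits


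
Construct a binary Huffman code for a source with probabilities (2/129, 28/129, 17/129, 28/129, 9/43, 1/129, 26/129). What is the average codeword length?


Huffman construction (repeatedly merge the two least-probable nodes; each merge adds 1 bit to every symbol beneath it): 1/129 + 2/129 = 1/43; 1/43 + 17/129 = 20/129; 20/129 + 26/129 = 46/129; 9/43 + 28/129 = 55/129; 28/129 + 46/129 = 74/129; 55/129 + 74/129 = 1. Resulting codeword lengths (in the order the probabilities were given): (5, 2, 4, 2, 2, 5, 3). L_avg = sum(p_i * l_i) = 2/129*5 + 28/129*2 + 17/129*4 + 28/129*2 + 9/43*2 + 1/129*5 + 26/129*3 = 109/43 = 2.5349

2.5349 bits


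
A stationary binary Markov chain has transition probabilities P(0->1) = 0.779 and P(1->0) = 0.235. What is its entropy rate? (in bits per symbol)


Stationary distribution: pi_0 = p10/(p01+p10) = 0.2318, pi_1 = 0.7682. Entropy rate H' = pi_0*H(p01) + pi_1*H(p10) = 0.2318*0.762 + 0.7682*0.7866 = 0.7809

0.7809 bits/symbol


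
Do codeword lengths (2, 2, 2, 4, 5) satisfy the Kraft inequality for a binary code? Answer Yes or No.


Kraft sum = sum(2^(-l_i)) = 0.8438, need <= 1. Result: satisfied (a binary prefix-free code with these lengths exists)

Yes


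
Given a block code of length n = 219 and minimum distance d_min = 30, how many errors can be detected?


Detection capability = d_min - 1 = 30 - 1 = 29

29 errors


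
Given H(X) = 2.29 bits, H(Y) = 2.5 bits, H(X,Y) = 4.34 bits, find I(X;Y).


I(X;Y) = H(X) + H(Y) - H(X,Y) = 2.29 + 2.5 - 4.34 = 0.45

0.45 bits


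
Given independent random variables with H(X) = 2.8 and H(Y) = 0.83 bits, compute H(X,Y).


For independent variables, H(X,Y) = H(X) + H(Y) = 2.8 + 0.83 = 3.63

3.63 bits


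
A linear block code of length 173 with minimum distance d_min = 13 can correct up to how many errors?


Correction capability = floor((d-1)/2) = floor((13-1)/2) = 6

6 errors


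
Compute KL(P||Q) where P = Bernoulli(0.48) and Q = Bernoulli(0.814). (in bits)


KL = p*log2(p/q) + (1-p)*log2((1-p)/(1-q)) = 0.48*log2(0.48/0.814) + 0.52*log2(0.52/0.186) = 0.4055

0.4055 bits


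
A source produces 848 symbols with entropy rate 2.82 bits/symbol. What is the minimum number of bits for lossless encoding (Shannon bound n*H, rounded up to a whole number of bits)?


Minimum bits >= n * H = 848 * 2.82 = 2391.36, rounded up to a whole number of bits = 2392

2392 bits


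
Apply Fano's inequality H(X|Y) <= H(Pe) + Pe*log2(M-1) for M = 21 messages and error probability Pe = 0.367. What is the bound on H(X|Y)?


H(Pe) = -Pe*log2(Pe) - (1-Pe)*log2(1-Pe) = -0.367*log2(0.367) - 0.633*log2(0.633) = 0.530736 + 0.417604 = 0.9483. Pe*log2(M-1) = 0.367*log2(20) = 1.586148. Bound = H(Pe) + Pe*log2(M-1) = 0.530736 + 0.417604 + 1.586148 = 2.5345

2.5345 bits


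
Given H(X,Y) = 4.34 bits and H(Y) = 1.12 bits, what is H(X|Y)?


H(X|Y) = H(X,Y) - H(Y) = 4.34 - 1.12 = 3.22

3.22 bits


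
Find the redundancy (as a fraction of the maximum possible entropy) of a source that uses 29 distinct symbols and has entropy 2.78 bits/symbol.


H_max = log2(K) = log2(29) = 4.858 bits/symbol. Redundancy = 1 - H/H_max = 1 - 2.78/4.858 = 1 - 0.5723 = 0.4277

0.4277


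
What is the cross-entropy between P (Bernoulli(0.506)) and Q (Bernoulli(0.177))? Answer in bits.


H(P,Q) = -p*log2(q) - (1-p)*log2(1-q). -0.506*log2(0.177) = 1.264078; -0.494*log2(0.823) = 0.138832. H(P,Q) = 1.264078 + 0.138832 = 1.4029

1.4029 bits


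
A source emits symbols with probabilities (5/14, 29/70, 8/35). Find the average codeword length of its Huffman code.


Huffman construction (repeatedly merge the two least-probable nodes; each merge adds 1 bit to every symbol beneath it): 8/35 + 5/14 = 41/70; 29/70 + 41/70 = 1. Resulting codeword lengths (in the order the probabilities were given): (2, 1, 2). L_avg = sum(p_i * l_i) = 5/14*2 + 29/70*1 + 8/35*2 = 111/70 = 1.5857

1.5857 bits


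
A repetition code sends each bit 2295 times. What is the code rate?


Rate = k/n = 1/2295

1/2295


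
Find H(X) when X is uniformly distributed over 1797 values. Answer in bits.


H = log2(n) = log2(1797) = 10.8114

10.8114 bits


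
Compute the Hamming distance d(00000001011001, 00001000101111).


Count differing positions: . . . . ^ . . ^ ^ ^ . ^ ^ . = 6 differences

6


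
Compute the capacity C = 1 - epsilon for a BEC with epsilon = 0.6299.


C = 1 - epsilon = 1 - 0.6299 = 0.3701

0.3701 bits


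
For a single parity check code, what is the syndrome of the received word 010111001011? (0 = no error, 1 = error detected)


Syndrome = XOR of all bits = 0 XOR 1 XOR 0 XOR 1 XOR 1 XOR 1 XOR 0 XOR 0 XOR 1 XOR 0 XOR 1 XOR 1 = 1

1


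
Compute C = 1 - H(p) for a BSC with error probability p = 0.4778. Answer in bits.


H(p) = -p*log2(p) - (1-p)*log2(1-p) = -0.4778*log2(0.4778) - 0.5222*log2(0.5222) = 0.509106 + 0.489471 = 0.9986. C = 1 - H(p) = 1 - 0.9986 = 0.0014

0.0014 bits


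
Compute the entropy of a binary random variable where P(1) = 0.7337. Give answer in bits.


H = -p*log2(p) - (1-p)*log2(1-p). -0.7337*log2(0.7337) = 0.327772; -0.2663*log2(0.2663) = 0.508334. H = 0.327772 + 0.508334 = 0.8361

0.8361 bits
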